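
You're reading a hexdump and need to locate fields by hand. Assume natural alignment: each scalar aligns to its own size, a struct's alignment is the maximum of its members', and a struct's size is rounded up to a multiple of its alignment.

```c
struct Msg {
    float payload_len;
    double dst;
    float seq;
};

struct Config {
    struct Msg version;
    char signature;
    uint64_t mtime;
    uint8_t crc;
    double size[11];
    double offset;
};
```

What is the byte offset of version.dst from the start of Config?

8

Msg: payload_len at 0 (size 4, align 4) → ends 4; pad 4 to align 8 for dst; dst at 8 (size 8, align 8) → ends 16; seq at 16 (size 4, align 4) → ends 20; tail pad 4 to reach multiple of 8; total 24 bytes, alignment 8
version at 0 (size 24, align 8) → ends 24
within Msg: dst at 8
0 + 8 = 8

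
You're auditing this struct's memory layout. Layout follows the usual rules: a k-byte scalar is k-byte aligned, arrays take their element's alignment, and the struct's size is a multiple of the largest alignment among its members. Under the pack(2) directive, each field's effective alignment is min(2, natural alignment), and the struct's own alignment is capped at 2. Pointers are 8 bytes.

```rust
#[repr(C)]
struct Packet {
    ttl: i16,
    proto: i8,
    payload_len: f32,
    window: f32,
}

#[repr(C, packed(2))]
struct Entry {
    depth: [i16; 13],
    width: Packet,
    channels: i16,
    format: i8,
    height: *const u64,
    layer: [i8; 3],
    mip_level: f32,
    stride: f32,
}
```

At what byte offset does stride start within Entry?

Packet: ttl at 0 (size 2, align 2) → ends 2; proto at 2 (size 1, align 1) → ends 3; pad 1 to align 4 for payload_len; payload_len at 4 (size 4, align 4) → ends 8; window at 8 (size 4, align 4) → ends 12; total 12 bytes, alignment 4
depth at 0 (size 26, align 2) → ends 26
width at 26 (size 12, align 2) → ends 38
channels at 38 (size 2, align 2) → ends 40
format at 40 (size 1, align 1) → ends 41
pad 1 to align 2 for height
height at 42 (size 8, align 2) → ends 50
layer at 50 (size 3, align 1) → ends 53
pad 1 to align 2 for mip_level
mip_level at 54 (size 4, align 2) → ends 58
stride at 58 (size 4, align 2) → ends 62

58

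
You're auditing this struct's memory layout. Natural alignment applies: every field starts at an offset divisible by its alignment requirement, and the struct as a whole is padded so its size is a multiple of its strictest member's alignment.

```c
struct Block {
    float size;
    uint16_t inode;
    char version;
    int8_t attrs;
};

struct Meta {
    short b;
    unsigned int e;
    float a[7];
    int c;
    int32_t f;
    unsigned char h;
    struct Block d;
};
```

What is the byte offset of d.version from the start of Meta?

Block: @0: size [4B, align 4] → 4; @4: inode [2B, align 2] → 6; @6: version [1B, align 1] → 7; @7: attrs [1B, align 1] → 8; size 8, align 4
@0: b [2B, align 2] → 2
+2 pad (align 4)
@4: e [4B, align 4] → 8
@8: a [28B, align 4] → 36
@36: c [4B, align 4] → 40
@40: f [4B, align 4] → 44
@44: h [1B, align 1] → 45
+3 pad (align 4)
@48: d [8B, align 4] → 56
within Block: version at 6
48 + 6 = 54

54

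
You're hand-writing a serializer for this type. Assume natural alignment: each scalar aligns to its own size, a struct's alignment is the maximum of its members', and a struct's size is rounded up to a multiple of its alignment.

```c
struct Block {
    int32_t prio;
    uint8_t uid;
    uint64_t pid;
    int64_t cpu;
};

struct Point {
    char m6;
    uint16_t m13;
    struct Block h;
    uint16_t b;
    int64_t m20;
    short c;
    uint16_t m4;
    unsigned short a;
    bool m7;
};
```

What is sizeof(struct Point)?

Block: 0..4  prio  (4B, 4-aligned); 4..5  uid  (1B, 1-aligned); 5..8  -- padding (3B); 8..16  pid  (8B, 8-aligned); 16..24  cpu  (8B, 8-aligned); sizeof = 24, alignof = 8
0..1  m6  (1B, 1-aligned)
1..2  -- padding (1B)
2..4  m13  (2B, 2-aligned)
4..8  -- padding (4B)
8..32  h  (24B, 8-aligned)
32..34  b  (2B, 2-aligned)
34..40  -- padding (6B)
40..48  m20  (8B, 8-aligned)
48..50  c  (2B, 2-aligned)
50..52  m4  (2B, 2-aligned)
52..54  a  (2B, 2-aligned)
54..55  m7  (1B, 1-aligned)
55..56  -- tail padding (1B)
sizeof = 56, alignof = 8

56 bytes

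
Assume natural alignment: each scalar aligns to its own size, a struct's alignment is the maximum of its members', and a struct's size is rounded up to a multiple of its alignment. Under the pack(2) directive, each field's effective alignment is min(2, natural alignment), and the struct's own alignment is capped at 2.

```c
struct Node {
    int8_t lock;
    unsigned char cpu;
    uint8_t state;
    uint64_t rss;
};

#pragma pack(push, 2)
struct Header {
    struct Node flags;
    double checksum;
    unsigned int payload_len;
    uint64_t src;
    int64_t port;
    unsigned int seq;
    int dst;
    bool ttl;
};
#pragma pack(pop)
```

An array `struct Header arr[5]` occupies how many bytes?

Node: 0..1  lock  (1B, 1-aligned); 1..2  cpu  (1B, 1-aligned); 2..3  state  (1B, 1-aligned); 3..8  -- padding (5B); 8..16  rss  (8B, 8-aligned); sizeof = 16, alignof = 8
0..16  flags  (16B, 2-aligned)
16..24  checksum  (8B, 2-aligned)
24..28  payload_len  (4B, 2-aligned)
28..36  src  (8B, 2-aligned)
36..44  port  (8B, 2-aligned)
44..48  seq  (4B, 2-aligned)
48..52  dst  (4B, 2-aligned)
52..53  ttl  (1B, 1-aligned)
53..54  -- tail padding (1B)
sizeof = 54, alignof = 2
array of 5: 5 × 54 = 270

270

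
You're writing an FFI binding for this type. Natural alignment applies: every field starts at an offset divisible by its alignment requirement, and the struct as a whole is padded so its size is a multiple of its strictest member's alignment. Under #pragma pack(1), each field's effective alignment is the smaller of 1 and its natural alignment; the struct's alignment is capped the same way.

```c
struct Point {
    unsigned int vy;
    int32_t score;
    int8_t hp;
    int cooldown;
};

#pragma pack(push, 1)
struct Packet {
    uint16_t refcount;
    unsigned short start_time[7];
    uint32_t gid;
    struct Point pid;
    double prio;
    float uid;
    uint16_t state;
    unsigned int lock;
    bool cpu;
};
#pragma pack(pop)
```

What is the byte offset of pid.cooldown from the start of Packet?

Point: @0: vy [4B, align 4] → 4; @4: score [4B, align 4] → 8; @8: hp [1B, align 1] → 9; +3 pad (align 4); @12: cooldown [4B, align 4] → 16; size 16, align 4
@0: refcount [2B, align 1] → 2
@2: start_time [14B, align 1] → 16
@16: gid [4B, align 1] → 20
@20: pid [16B, align 1] → 36
within Point: cooldown at 12
20 + 12 = 32

32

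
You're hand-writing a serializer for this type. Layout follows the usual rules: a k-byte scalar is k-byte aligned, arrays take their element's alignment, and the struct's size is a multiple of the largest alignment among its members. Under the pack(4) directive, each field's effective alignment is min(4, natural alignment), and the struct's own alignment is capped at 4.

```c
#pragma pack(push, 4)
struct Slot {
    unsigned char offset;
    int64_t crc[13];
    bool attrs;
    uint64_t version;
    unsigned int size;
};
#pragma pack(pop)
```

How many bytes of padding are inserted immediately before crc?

0..1  offset  (1B, 1-aligned)
1..4  -- padding (3B)
4..108  crc  (104B, 4-aligned)

3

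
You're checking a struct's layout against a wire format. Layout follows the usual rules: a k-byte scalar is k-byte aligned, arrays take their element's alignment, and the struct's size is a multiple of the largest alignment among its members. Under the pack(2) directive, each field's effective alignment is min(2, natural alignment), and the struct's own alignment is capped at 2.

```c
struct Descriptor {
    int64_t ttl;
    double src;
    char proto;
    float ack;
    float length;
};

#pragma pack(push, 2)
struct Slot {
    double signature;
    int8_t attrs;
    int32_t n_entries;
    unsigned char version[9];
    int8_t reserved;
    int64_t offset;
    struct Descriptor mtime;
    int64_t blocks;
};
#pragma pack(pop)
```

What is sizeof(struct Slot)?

Descriptor: @0: ttl [8B, align 8] → 8; @8: src [8B, align 8] → 16; @16: proto [1B, align 1] → 17; +3 pad (align 4); @20: ack [4B, align 4] → 24; @24: length [4B, align 4] → 28; +4 tail pad (align 8); size 32, align 8
@0: signature [8B, align 2] → 8
@8: attrs [1B, align 1] → 9
+1 pad (align 2)
@10: n_entries [4B, align 2] → 14
@14: version [9B, align 1] → 23
@23: reserved [1B, align 1] → 24
@24: offset [8B, align 2] → 32
@32: mtime [32B, align 2] → 64
@64: blocks [8B, align 2] → 72
size 72, align 2

72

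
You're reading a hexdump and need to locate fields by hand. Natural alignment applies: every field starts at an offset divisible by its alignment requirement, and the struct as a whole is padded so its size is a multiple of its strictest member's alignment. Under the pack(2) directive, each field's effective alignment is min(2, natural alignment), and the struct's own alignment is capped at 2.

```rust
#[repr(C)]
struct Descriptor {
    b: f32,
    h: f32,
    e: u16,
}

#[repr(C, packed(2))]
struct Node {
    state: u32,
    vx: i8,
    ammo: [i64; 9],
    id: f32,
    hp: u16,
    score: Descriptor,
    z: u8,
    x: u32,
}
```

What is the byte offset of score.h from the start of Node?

Descriptor: 0..4  b  (4B, 4-aligned); 4..8  h  (4B, 4-aligned); 8..10  e  (2B, 2-aligned); 10..12  -- tail padding (2B); sizeof = 12, alignof = 4
0..4  state  (4B, 2-aligned)
4..5  vx  (1B, 1-aligned)
5..6  -- padding (1B)
6..78  ammo  (72B, 2-aligned)
78..82  id  (4B, 2-aligned)
82..84  hp  (2B, 2-aligned)
84..96  score  (12B, 2-aligned)
within Descriptor: h at 4
84 + 4 = 88

88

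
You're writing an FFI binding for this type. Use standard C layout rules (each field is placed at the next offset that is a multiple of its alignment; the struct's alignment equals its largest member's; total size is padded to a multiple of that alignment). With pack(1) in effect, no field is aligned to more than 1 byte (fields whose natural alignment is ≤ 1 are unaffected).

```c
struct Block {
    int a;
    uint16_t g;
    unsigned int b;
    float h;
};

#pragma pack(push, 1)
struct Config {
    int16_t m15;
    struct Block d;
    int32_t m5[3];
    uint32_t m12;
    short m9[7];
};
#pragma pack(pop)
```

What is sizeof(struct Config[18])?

Block: 0..4  a  (4B, 4-aligned); 4..6  g  (2B, 2-aligned); 6..8  -- padding (2B); 8..12  b  (4B, 4-aligned); 12..16  h  (4B, 4-aligned); sizeof = 16, alignof = 4
0..2  m15  (2B, 1-aligned)
2..18  d  (16B, 1-aligned)
18..30  m5  (12B, 1-aligned)
30..34  m12  (4B, 1-aligned)
34..48  m9  (14B, 1-aligned)
sizeof = 48, alignof = 1
array of 18: 18 × 48 = 864

864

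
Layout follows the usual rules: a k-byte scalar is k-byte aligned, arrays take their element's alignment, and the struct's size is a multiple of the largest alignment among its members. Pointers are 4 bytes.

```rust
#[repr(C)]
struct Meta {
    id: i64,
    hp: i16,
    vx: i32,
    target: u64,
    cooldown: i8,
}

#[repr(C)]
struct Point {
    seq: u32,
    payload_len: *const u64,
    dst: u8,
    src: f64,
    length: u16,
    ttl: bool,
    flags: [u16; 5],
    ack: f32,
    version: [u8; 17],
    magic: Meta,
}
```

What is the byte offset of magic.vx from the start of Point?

76

Meta: id at 0 (size 8, align 8) → ends 8; hp at 8 (size 2, align 2) → ends 10; pad 2 to align 4 for vx; vx at 12 (size 4, align 4) → ends 16; target at 16 (size 8, align 8) → ends 24; cooldown at 24 (size 1, align 1) → ends 25; tail pad 7 to reach multiple of 8; total 32 bytes, alignment 8
seq at 0 (size 4, align 4) → ends 4
payload_len at 4 (size 4, align 4) → ends 8
dst at 8 (size 1, align 1) → ends 9
pad 7 to align 8 for src
src at 16 (size 8, align 8) → ends 24
length at 24 (size 2, align 2) → ends 26
ttl at 26 (size 1, align 1) → ends 27
pad 1 to align 2 for flags
flags at 28 (size 10, align 2) → ends 38
pad 2 to align 4 for ack
ack at 40 (size 4, align 4) → ends 44
version at 44 (size 17, align 1) → ends 61
pad 3 to align 8 for magic
magic at 64 (size 32, align 8) → ends 96
within Meta: vx at 12
64 + 12 = 76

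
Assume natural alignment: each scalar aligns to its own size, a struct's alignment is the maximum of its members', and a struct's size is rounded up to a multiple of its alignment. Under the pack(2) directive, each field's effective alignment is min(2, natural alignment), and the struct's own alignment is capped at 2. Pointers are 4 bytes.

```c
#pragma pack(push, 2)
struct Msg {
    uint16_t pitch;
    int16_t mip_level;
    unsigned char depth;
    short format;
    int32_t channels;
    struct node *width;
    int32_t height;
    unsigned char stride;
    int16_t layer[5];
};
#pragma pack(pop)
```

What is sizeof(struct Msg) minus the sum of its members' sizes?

2

@0: pitch [2B, align 2] → 2
@2: mip_level [2B, align 2] → 4
@4: depth [1B, align 1] → 5
+1 pad (align 2)
@6: format [2B, align 2] → 8
@8: channels [4B, align 2] → 12
@12: width [4B, align 2] → 16
@16: height [4B, align 2] → 20
@20: stride [1B, align 1] → 21
+1 pad (align 2)
@22: layer [10B, align 2] → 32
size 32, align 2
data bytes 30, size 32 → padding 2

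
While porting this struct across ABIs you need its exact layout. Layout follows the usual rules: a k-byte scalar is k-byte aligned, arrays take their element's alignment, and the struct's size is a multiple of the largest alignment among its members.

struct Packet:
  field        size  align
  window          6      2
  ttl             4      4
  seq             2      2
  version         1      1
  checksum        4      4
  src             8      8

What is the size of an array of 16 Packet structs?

window at 0 (size 6, align 2) → ends 6
pad 2 to align 4 for ttl
ttl at 8 (size 4, align 4) → ends 12
seq at 12 (size 2, align 2) → ends 14
version at 14 (size 1, align 1) → ends 15
pad 1 to align 4 for checksum
checksum at 16 (size 4, align 4) → ends 20
pad 4 to align 8 for src
src at 24 (size 8, align 8) → ends 32
total 32 bytes, alignment 8
array of 16: 16 × 32 = 512

512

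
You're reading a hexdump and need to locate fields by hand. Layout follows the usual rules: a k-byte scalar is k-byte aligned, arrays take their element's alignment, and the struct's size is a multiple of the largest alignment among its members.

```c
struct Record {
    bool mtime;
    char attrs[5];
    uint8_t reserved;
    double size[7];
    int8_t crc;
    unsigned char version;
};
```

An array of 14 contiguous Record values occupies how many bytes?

1008

0..1  mtime  (1B, 1-aligned)
1..6  attrs  (5B, 1-aligned)
6..7  reserved  (1B, 1-aligned)
7..8  -- padding (1B)
8..64  size  (56B, 8-aligned)
64..65  crc  (1B, 1-aligned)
65..66  version  (1B, 1-aligned)
66..72  -- tail padding (6B)
sizeof = 72, alignof = 8
array of 14: 14 × 72 = 1008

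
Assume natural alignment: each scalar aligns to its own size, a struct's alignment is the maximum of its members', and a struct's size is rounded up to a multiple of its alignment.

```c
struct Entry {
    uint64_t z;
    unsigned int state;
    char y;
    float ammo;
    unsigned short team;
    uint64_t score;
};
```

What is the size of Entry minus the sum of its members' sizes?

@0: z [8B, align 8] → 8
@8: state [4B, align 4] → 12
@12: y [1B, align 1] → 13
+3 pad (align 4)
@16: ammo [4B, align 4] → 20
@20: team [2B, align 2] → 22
+2 pad (align 8)
@24: score [8B, align 8] → 32
size 32, align 8
data bytes 27, size 32 → padding 5

5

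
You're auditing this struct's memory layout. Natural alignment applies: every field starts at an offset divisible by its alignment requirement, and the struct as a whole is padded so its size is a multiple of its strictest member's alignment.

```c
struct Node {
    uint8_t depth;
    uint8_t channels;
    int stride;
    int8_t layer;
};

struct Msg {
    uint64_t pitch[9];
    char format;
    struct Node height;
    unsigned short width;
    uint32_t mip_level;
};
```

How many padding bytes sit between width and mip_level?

Node: depth at 0 (size 1, align 1) → ends 1; channels at 1 (size 1, align 1) → ends 2; pad 2 to align 4 for stride; stride at 4 (size 4, align 4) → ends 8; layer at 8 (size 1, align 1) → ends 9; tail pad 3 to reach multiple of 4; total 12 bytes, alignment 4
pitch at 0 (size 72, align 8) → ends 72
format at 72 (size 1, align 1) → ends 73
pad 3 to align 4 for height
height at 76 (size 12, align 4) → ends 88
width at 88 (size 2, align 2) → ends 90
pad 2 to align 4 for mip_level
mip_level at 92 (size 4, align 4) → ends 96

2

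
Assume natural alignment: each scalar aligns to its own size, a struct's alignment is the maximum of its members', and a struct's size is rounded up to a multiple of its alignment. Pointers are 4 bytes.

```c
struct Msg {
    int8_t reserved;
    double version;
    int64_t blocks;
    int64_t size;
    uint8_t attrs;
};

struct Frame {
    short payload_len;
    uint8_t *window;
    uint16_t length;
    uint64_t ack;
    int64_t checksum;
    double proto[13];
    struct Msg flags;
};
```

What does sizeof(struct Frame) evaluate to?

176

Msg: 0..1  reserved  (1B, 1-aligned); 1..8  -- padding (7B); 8..16  version  (8B, 8-aligned); 16..24  blocks  (8B, 8-aligned); 24..32  size  (8B, 8-aligned); 32..33  attrs  (1B, 1-aligned); 33..40  -- tail padding (7B); sizeof = 40, alignof = 8
0..2  payload_len  (2B, 2-aligned)
2..4  -- padding (2B)
4..8  window  (4B, 4-aligned)
8..10  length  (2B, 2-aligned)
10..16  -- padding (6B)
16..24  ack  (8B, 8-aligned)
24..32  checksum  (8B, 8-aligned)
32..136  proto  (104B, 8-aligned)
136..176  flags  (40B, 8-aligned)
sizeof = 176, alignof = 8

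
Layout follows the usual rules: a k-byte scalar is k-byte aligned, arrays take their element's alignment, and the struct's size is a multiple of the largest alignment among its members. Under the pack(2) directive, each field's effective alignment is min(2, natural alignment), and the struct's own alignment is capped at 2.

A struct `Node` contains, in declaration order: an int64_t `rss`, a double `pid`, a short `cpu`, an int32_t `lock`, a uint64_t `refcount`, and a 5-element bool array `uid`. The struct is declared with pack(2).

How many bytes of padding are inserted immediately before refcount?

0

rss at 0 (size 8, align 2) → ends 8
pid at 8 (size 8, align 2) → ends 16
cpu at 16 (size 2, align 2) → ends 18
lock at 18 (size 4, align 2) → ends 22
refcount at 22 (size 8, align 2) → ends 30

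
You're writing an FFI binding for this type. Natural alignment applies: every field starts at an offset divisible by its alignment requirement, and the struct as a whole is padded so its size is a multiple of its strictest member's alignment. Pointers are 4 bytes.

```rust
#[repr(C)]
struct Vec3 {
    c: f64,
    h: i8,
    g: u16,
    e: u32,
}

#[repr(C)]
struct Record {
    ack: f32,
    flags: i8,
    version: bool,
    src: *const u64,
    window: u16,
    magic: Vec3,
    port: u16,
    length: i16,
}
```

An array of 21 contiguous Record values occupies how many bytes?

840

Vec3: 0..8  c  (8B, 8-aligned); 8..9  h  (1B, 1-aligned); 9..10  -- padding (1B); 10..12  g  (2B, 2-aligned); 12..16  e  (4B, 4-aligned); sizeof = 16, alignof = 8
0..4  ack  (4B, 4-aligned)
4..5  flags  (1B, 1-aligned)
5..6  version  (1B, 1-aligned)
6..8  -- padding (2B)
8..12  src  (4B, 4-aligned)
12..14  window  (2B, 2-aligned)
14..16  -- padding (2B)
16..32  magic  (16B, 8-aligned)
32..34  port  (2B, 2-aligned)
34..36  length  (2B, 2-aligned)
36..40  -- tail padding (4B)
sizeof = 40, alignof = 8
array of 21: 21 × 40 = 840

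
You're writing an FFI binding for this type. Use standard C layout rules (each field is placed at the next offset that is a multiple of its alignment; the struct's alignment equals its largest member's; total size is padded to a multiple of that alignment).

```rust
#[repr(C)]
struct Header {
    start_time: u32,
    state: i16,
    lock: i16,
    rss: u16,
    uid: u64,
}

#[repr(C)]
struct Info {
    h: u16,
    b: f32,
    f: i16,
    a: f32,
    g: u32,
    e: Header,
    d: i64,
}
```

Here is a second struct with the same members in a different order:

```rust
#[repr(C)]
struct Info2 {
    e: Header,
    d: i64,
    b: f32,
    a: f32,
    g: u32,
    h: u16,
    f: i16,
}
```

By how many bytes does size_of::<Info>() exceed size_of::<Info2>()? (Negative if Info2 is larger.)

8

Header: 0..4  start_time  (4B, 4-aligned); 4..6  state  (2B, 2-aligned); 6..8  lock  (2B, 2-aligned); 8..10  rss  (2B, 2-aligned); 10..16  -- padding (6B); 16..24  uid  (8B, 8-aligned); sizeof = 24, alignof = 8
0..2  h  (2B, 2-aligned)
2..4  -- padding (2B)
4..8  b  (4B, 4-aligned)
8..10  f  (2B, 2-aligned)
10..12  -- padding (2B)
12..16  a  (4B, 4-aligned)
16..20  g  (4B, 4-aligned)
20..24  -- padding (4B)
24..48  e  (24B, 8-aligned)
48..56  d  (8B, 8-aligned)
sizeof = 56, alignof = 8
— Info2 —
0..24  e  (24B, 8-aligned)
24..32  d  (8B, 8-aligned)
32..36  b  (4B, 4-aligned)
36..40  a  (4B, 4-aligned)
40..44  g  (4B, 4-aligned)
44..46  h  (2B, 2-aligned)
46..48  f  (2B, 2-aligned)
sizeof = 48, alignof = 8
56 − 48 = 8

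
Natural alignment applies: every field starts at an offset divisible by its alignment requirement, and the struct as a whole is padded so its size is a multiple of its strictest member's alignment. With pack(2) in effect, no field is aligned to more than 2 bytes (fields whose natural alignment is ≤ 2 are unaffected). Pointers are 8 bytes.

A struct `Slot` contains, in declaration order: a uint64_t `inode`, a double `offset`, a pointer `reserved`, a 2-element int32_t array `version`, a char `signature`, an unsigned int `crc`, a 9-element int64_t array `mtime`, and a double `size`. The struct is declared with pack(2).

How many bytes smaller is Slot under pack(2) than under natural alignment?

2

natural layout:
  inode at 0 (size 8, align 8) → ends 8
  offset at 8 (size 8, align 8) → ends 16
  reserved at 16 (size 8, align 8) → ends 24
  version at 24 (size 8, align 4) → ends 32
  signature at 32 (size 1, align 1) → ends 33
  pad 3 to align 4 for crc
  crc at 36 (size 4, align 4) → ends 40
  mtime at 40 (size 72, align 8) → ends 112
  size at 112 (size 8, align 8) → ends 120
  total 120 bytes, alignment 8
packed(2) layout:
  inode at 0 (size 8, align 2) → ends 8
  offset at 8 (size 8, align 2) → ends 16
  reserved at 16 (size 8, align 2) → ends 24
  version at 24 (size 8, align 2) → ends 32
  signature at 32 (size 1, align 1) → ends 33
  pad 1 to align 2 for crc
  crc at 34 (size 4, align 2) → ends 38
  mtime at 38 (size 72, align 2) → ends 110
  size at 110 (size 8, align 2) → ends 118
  total 118 bytes, alignment 2
120 − 118 = 2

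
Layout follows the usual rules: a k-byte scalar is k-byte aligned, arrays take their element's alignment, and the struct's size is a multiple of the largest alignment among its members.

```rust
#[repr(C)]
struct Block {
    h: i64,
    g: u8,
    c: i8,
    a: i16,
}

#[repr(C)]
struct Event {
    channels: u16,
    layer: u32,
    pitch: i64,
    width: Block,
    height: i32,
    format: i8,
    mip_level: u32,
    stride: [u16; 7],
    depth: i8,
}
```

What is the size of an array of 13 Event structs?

Block: 0..8  h  (8B, 8-aligned); 8..9  g  (1B, 1-aligned); 9..10  c  (1B, 1-aligned); 10..12  a  (2B, 2-aligned); 12..16  -- tail padding (4B); sizeof = 16, alignof = 8
0..2  channels  (2B, 2-aligned)
2..4  -- padding (2B)
4..8  layer  (4B, 4-aligned)
8..16  pitch  (8B, 8-aligned)
16..32  width  (16B, 8-aligned)
32..36  height  (4B, 4-aligned)
36..37  format  (1B, 1-aligned)
37..40  -- padding (3B)
40..44  mip_level  (4B, 4-aligned)
44..58  stride  (14B, 2-aligned)
58..59  depth  (1B, 1-aligned)
59..64  -- tail padding (5B)
sizeof = 64, alignof = 8
array of 13: 13 × 64 = 832

832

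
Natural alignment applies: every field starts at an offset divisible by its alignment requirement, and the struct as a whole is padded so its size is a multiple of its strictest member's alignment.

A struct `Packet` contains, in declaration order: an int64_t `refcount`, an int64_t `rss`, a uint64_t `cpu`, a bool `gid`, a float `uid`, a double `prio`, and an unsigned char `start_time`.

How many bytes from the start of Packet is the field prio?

@0: refcount [8B, align 8] → 8
@8: rss [8B, align 8] → 16
@16: cpu [8B, align 8] → 24
@24: gid [1B, align 1] → 25
+3 pad (align 4)
@28: uid [4B, align 4] → 32
@32: prio [8B, align 8] → 40

32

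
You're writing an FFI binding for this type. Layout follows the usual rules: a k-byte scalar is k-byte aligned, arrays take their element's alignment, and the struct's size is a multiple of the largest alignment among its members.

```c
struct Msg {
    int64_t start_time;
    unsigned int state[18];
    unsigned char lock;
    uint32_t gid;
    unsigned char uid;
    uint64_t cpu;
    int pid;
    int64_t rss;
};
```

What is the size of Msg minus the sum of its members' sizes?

14

@0: start_time [8B, align 8] → 8
@8: state [72B, align 4] → 80
@80: lock [1B, align 1] → 81
+3 pad (align 4)
@84: gid [4B, align 4] → 88
@88: uid [1B, align 1] → 89
+7 pad (align 8)
@96: cpu [8B, align 8] → 104
@104: pid [4B, align 4] → 108
+4 pad (align 8)
@112: rss [8B, align 8] → 120
size 120, align 8
data bytes 106, size 120 → padding 14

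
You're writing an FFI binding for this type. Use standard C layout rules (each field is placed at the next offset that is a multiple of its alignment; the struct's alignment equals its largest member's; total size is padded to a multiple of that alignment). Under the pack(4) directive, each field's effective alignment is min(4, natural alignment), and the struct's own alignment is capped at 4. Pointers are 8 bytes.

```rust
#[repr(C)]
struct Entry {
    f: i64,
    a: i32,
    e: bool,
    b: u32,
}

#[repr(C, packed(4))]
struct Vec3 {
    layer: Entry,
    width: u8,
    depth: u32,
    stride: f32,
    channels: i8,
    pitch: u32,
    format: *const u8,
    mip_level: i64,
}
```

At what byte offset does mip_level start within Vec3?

Entry: @0: f [8B, align 8] → 8; @8: a [4B, align 4] → 12; @12: e [1B, align 1] → 13; +3 pad (align 4); @16: b [4B, align 4] → 20; +4 tail pad (align 8); size 24, align 8
@0: layer [24B, align 4] → 24
@24: width [1B, align 1] → 25
+3 pad (align 4)
@28: depth [4B, align 4] → 32
@32: stride [4B, align 4] → 36
@36: channels [1B, align 1] → 37
+3 pad (align 4)
@40: pitch [4B, align 4] → 44
@44: format [8B, align 4] → 52
@52: mip_level [8B, align 4] → 60

52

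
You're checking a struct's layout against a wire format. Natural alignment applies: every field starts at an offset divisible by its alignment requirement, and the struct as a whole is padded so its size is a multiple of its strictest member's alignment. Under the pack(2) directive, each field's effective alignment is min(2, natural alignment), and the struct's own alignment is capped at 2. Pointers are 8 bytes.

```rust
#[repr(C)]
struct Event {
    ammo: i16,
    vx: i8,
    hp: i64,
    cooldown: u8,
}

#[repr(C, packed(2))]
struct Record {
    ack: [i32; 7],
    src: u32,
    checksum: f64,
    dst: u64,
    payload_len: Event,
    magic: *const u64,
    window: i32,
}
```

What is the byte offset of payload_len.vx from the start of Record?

Event: ammo at 0 (size 2, align 2) → ends 2; vx at 2 (size 1, align 1) → ends 3; pad 5 to align 8 for hp; hp at 8 (size 8, align 8) → ends 16; cooldown at 16 (size 1, align 1) → ends 17; tail pad 7 to reach multiple of 8; total 24 bytes, alignment 8
ack at 0 (size 28, align 2) → ends 28
src at 28 (size 4, align 2) → ends 32
checksum at 32 (size 8, align 2) → ends 40
dst at 40 (size 8, align 2) → ends 48
payload_len at 48 (size 24, align 2) → ends 72
within Event: vx at 2
48 + 2 = 50

50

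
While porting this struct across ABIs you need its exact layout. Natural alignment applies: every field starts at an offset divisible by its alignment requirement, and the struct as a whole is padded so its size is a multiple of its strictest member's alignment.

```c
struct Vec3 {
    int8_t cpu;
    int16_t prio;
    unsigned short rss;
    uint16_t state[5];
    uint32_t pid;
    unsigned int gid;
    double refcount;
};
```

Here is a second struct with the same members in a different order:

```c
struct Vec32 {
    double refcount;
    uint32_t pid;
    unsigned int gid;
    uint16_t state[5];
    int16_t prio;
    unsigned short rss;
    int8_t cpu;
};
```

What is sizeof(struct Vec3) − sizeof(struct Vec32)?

0

0..1  cpu  (1B, 1-aligned)
1..2  -- padding (1B)
2..4  prio  (2B, 2-aligned)
4..6  rss  (2B, 2-aligned)
6..16  state  (10B, 2-aligned)
16..20  pid  (4B, 4-aligned)
20..24  gid  (4B, 4-aligned)
24..32  refcount  (8B, 8-aligned)
sizeof = 32, alignof = 8
— Vec32 —
0..8  refcount  (8B, 8-aligned)
8..12  pid  (4B, 4-aligned)
12..16  gid  (4B, 4-aligned)
16..26  state  (10B, 2-aligned)
26..28  prio  (2B, 2-aligned)
28..30  rss  (2B, 2-aligned)
30..31  cpu  (1B, 1-aligned)
31..32  -- tail padding (1B)
sizeof = 32, alignof = 8
32 − 32 = 0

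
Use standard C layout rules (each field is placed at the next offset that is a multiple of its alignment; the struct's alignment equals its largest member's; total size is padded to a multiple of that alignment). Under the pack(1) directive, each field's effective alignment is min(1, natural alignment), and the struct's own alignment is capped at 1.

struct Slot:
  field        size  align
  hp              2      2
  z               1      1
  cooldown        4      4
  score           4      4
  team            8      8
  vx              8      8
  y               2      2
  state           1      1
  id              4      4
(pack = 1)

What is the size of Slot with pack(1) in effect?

34

@0: hp [2B, align 1] → 2
@2: z [1B, align 1] → 3
@3: cooldown [4B, align 1] → 7
@7: score [4B, align 1] → 11
@11: team [8B, align 1] → 19
@19: vx [8B, align 1] → 27
@27: y [2B, align 1] → 29
@29: state [1B, align 1] → 30
@30: id [4B, align 1] → 34
size 34, align 1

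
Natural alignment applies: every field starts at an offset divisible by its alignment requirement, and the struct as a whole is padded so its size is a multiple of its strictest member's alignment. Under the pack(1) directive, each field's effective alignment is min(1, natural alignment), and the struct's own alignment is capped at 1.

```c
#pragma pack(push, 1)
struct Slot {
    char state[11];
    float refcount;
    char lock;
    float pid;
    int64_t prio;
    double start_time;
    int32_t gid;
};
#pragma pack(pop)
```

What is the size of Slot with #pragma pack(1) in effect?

state at 0 (size 11, align 1) → ends 11
refcount at 11 (size 4, align 1) → ends 15
lock at 15 (size 1, align 1) → ends 16
pid at 16 (size 4, align 1) → ends 20
prio at 20 (size 8, align 1) → ends 28
start_time at 28 (size 8, align 1) → ends 36
gid at 36 (size 4, align 1) → ends 40
total 40 bytes, alignment 1

40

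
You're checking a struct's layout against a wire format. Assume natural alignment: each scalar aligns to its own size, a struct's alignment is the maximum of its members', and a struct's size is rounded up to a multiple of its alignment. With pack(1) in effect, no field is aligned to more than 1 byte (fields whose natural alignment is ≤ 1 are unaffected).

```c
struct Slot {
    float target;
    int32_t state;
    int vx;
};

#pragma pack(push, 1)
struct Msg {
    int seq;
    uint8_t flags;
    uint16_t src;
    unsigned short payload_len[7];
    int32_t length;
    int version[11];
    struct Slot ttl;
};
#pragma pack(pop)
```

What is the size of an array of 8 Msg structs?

648

Slot: target at 0 (size 4, align 4) → ends 4; state at 4 (size 4, align 4) → ends 8; vx at 8 (size 4, align 4) → ends 12; total 12 bytes, alignment 4
seq at 0 (size 4, align 1) → ends 4
flags at 4 (size 1, align 1) → ends 5
src at 5 (size 2, align 1) → ends 7
payload_len at 7 (size 14, align 1) → ends 21
length at 21 (size 4, align 1) → ends 25
version at 25 (size 44, align 1) → ends 69
ttl at 69 (size 12, align 1) → ends 81
total 81 bytes, alignment 1
array of 8: 8 × 81 = 648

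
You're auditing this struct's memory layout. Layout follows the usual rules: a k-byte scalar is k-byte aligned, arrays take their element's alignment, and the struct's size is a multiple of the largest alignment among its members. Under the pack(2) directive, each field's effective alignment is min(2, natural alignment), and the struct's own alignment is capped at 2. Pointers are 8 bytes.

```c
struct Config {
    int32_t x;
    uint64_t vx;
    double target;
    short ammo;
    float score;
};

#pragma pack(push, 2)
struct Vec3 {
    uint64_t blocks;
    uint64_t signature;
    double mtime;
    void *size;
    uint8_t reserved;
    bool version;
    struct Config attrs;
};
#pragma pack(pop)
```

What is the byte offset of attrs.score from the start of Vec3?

Config: x at 0 (size 4, align 4) → ends 4; pad 4 to align 8 for vx; vx at 8 (size 8, align 8) → ends 16; target at 16 (size 8, align 8) → ends 24; ammo at 24 (size 2, align 2) → ends 26; pad 2 to align 4 for score; score at 28 (size 4, align 4) → ends 32; total 32 bytes, alignment 8
blocks at 0 (size 8, align 2) → ends 8
signature at 8 (size 8, align 2) → ends 16
mtime at 16 (size 8, align 2) → ends 24
size at 24 (size 8, align 2) → ends 32
reserved at 32 (size 1, align 1) → ends 33
version at 33 (size 1, align 1) → ends 34
attrs at 34 (size 32, align 2) → ends 66
within Config: score at 28
34 + 28 = 62

62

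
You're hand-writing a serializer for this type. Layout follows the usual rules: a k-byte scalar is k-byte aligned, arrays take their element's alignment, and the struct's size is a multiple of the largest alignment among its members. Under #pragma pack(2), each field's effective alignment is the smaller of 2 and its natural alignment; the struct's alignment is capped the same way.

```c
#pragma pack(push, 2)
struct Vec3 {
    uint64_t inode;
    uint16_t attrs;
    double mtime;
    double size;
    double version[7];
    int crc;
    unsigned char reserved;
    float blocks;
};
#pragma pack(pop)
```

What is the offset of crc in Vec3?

82

inode at 0 (size 8, align 2) → ends 8
attrs at 8 (size 2, align 2) → ends 10
mtime at 10 (size 8, align 2) → ends 18
size at 18 (size 8, align 2) → ends 26
version at 26 (size 56, align 2) → ends 82
crc at 82 (size 4, align 2) → ends 86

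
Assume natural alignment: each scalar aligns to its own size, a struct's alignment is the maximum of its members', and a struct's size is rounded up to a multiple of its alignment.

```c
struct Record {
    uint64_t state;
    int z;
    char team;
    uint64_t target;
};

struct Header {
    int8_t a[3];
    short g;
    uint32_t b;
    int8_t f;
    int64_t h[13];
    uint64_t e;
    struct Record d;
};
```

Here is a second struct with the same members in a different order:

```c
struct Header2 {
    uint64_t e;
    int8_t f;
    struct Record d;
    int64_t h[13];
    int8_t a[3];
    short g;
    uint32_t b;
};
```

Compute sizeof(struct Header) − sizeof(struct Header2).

-8

Record: state at 0 (size 8, align 8) → ends 8; z at 8 (size 4, align 4) → ends 12; team at 12 (size 1, align 1) → ends 13; pad 3 to align 8 for target; target at 16 (size 8, align 8) → ends 24; total 24 bytes, alignment 8
a at 0 (size 3, align 1) → ends 3
pad 1 to align 2 for g
g at 4 (size 2, align 2) → ends 6
pad 2 to align 4 for b
b at 8 (size 4, align 4) → ends 12
f at 12 (size 1, align 1) → ends 13
pad 3 to align 8 for h
h at 16 (size 104, align 8) → ends 120
e at 120 (size 8, align 8) → ends 128
d at 128 (size 24, align 8) → ends 152
total 152 bytes, alignment 8
— Header2 —
e at 0 (size 8, align 8) → ends 8
f at 8 (size 1, align 1) → ends 9
pad 7 to align 8 for d
d at 16 (size 24, align 8) → ends 40
h at 40 (size 104, align 8) → ends 144
a at 144 (size 3, align 1) → ends 147
pad 1 to align 2 for g
g at 148 (size 2, align 2) → ends 150
pad 2 to align 4 for b
b at 152 (size 4, align 4) → ends 156
tail pad 4 to reach multiple of 8
total 160 bytes, alignment 8
152 − 160 = -8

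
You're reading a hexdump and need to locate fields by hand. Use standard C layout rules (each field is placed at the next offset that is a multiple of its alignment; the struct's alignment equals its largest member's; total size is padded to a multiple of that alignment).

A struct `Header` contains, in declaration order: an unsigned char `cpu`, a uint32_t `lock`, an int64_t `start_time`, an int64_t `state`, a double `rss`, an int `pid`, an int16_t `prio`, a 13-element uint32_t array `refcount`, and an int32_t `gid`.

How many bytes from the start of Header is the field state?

0..1  cpu  (1B, 1-aligned)
1..4  -- padding (3B)
4..8  lock  (4B, 4-aligned)
8..16  start_time  (8B, 8-aligned)
16..24  state  (8B, 8-aligned)

16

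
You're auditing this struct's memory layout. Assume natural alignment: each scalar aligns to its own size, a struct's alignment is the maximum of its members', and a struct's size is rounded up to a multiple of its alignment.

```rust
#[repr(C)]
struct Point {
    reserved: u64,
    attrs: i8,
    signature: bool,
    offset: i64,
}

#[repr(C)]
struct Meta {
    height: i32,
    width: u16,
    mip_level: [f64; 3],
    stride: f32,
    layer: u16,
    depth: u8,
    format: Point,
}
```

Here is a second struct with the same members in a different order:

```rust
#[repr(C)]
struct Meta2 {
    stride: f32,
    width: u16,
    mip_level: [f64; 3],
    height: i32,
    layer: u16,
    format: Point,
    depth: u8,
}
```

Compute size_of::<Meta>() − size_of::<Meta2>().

Point: 0..8  reserved  (8B, 8-aligned); 8..9  attrs  (1B, 1-aligned); 9..10  signature  (1B, 1-aligned); 10..16  -- padding (6B); 16..24  offset  (8B, 8-aligned); sizeof = 24, alignof = 8
0..4  height  (4B, 4-aligned)
4..6  width  (2B, 2-aligned)
6..8  -- padding (2B)
8..32  mip_level  (24B, 8-aligned)
32..36  stride  (4B, 4-aligned)
36..38  layer  (2B, 2-aligned)
38..39  depth  (1B, 1-aligned)
39..40  -- padding (1B)
40..64  format  (24B, 8-aligned)
sizeof = 64, alignof = 8
— Meta2 —
0..4  stride  (4B, 4-aligned)
4..6  width  (2B, 2-aligned)
6..8  -- padding (2B)
8..32  mip_level  (24B, 8-aligned)
32..36  height  (4B, 4-aligned)
36..38  layer  (2B, 2-aligned)
38..40  -- padding (2B)
40..64  format  (24B, 8-aligned)
64..65  depth  (1B, 1-aligned)
65..72  -- tail padding (7B)
sizeof = 72, alignof = 8
64 − 72 = -8

-8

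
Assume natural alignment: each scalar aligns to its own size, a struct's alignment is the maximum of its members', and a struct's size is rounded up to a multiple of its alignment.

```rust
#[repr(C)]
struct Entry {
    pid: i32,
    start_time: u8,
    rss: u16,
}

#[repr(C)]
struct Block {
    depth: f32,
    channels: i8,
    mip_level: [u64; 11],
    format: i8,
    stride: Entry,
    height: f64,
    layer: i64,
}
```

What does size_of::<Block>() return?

128 bytes

Entry: pid at 0 (size 4, align 4) → ends 4; start_time at 4 (size 1, align 1) → ends 5; pad 1 to align 2 for rss; rss at 6 (size 2, align 2) → ends 8; total 8 bytes, alignment 4
depth at 0 (size 4, align 4) → ends 4
channels at 4 (size 1, align 1) → ends 5
pad 3 to align 8 for mip_level
mip_level at 8 (size 88, align 8) → ends 96
format at 96 (size 1, align 1) → ends 97
pad 3 to align 4 for stride
stride at 100 (size 8, align 4) → ends 108
pad 4 to align 8 for height
height at 112 (size 8, align 8) → ends 120
layer at 120 (size 8, align 8) → ends 128
total 128 bytes, alignment 8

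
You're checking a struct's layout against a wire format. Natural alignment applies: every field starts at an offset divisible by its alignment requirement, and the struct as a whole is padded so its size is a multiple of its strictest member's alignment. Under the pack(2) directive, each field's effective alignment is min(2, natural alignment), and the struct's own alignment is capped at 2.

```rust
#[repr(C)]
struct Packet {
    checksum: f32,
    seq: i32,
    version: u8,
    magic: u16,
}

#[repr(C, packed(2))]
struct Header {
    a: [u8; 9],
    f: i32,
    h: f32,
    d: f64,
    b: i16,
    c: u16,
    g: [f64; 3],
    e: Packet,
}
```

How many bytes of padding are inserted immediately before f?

1

Packet: @0: checksum [4B, align 4] → 4; @4: seq [4B, align 4] → 8; @8: version [1B, align 1] → 9; +1 pad (align 2); @10: magic [2B, align 2] → 12; size 12, align 4
@0: a [9B, align 1] → 9
+1 pad (align 2)
@10: f [4B, align 2] → 14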